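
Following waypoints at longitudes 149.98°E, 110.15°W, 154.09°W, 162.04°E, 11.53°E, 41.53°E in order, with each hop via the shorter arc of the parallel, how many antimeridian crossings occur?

Leg 1: +149.98° → -110.15°, shortest Δλ = 99.87° (east) — crosses 180°.
Leg 2: -110.15° → -154.09°, shortest Δλ = -43.94° (west) — does not cross 180°.
Leg 3: -154.09° → +162.04°, shortest Δλ = -43.87° (west) — crosses 180°.
Leg 4: +162.04° → +11.53°, shortest Δλ = -150.51° (west) — does not cross 180°.
Leg 5: +11.53° → +41.53°, shortest Δλ = 30.0° (east) — does not cross 180°.
Total crossings: 2.

2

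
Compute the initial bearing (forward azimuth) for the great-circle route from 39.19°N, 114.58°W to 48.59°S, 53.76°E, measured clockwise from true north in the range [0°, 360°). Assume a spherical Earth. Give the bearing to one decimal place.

Δλ = 53.76 − -114.58 = 168.34°.
θ = atan2( sin Δλ · cos φ₂ , cos φ₁ · sin φ₂ − sin φ₁ · cos φ₂ · cos Δλ )
  = atan2(0.13368, -0.17195) = 142.137° → normalised to [0°, 360°): 142.137°.

142.1°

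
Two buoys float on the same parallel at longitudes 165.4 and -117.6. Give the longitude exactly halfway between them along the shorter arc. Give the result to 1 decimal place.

-156.1°

Signed shortest Δλ from +165.4° to -117.6° is +77.0°.
Midpoint longitude = +165.4° + (+77.0°)/2 = +165.4° + 38.5° = +203.9°.
Normalise into (−180°, 180°]: -156.1°.
(The naïve average (+165.4 + -117.6)/2 = 23.9° is on the wrong side of the globe.)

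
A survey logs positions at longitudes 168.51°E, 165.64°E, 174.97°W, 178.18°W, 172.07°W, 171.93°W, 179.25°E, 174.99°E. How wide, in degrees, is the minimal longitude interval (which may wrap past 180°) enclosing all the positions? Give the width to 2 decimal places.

22.43°

Sort the longitudes: -178.18°, -174.97°, -172.07°, -171.93°, +165.64°, +168.51°, +174.99°, +179.25°.
Eastward gaps between consecutive values (wrapping around): 3.21°, 2.90°, 0.14°, 337.57°, 2.87°, 6.48°, 4.26°, 2.57°.
Largest gap = 337.57° ⇒ minimal covering band is its complement: 360° − 337.57° = 22.43°.
Band runs from +165.64° eastward to -171.93°, crossing the antimeridian.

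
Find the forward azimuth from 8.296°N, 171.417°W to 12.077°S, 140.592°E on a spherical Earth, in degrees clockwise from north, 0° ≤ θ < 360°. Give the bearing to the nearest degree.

Δλ = 140.592 − -171.417 = 312.009°; wrapped into (−180°, 180°]: -47.991°.
θ = atan2( sin Δλ · cos φ₂ , cos φ₁ · sin φ₂ − sin φ₁ · cos φ₂ · cos Δλ )
  = atan2(-0.72659, -0.30146) = -112.534° → normalised to [0°, 360°): 247.466°.

247°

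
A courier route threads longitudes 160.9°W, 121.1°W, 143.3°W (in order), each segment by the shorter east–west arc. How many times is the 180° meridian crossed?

Leg 1: -160.9° → -121.1°, shortest Δλ = 39.8° (east) — does not cross 180°.
Leg 2: -121.1° → -143.3°, shortest Δλ = -22.2° (west) — does not cross 180°.
Total crossings: 0.

0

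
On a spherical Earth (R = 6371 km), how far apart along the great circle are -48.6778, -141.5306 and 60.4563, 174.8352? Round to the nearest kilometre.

Δλ = 174.8352 − -141.5306 = 316.3658°; wrapped into (−180°, 180°]: -43.6342°.
Δφ = 60.4563 − -48.6778 = 109.1341°.
a = sin²(Δφ/2) + cos φ₁ · cos φ₂ · sin²(Δλ/2) = 0.708859.
c = 2·atan2(√a, √(1−a)) = 2.00173 rad → d = 6371·c ≈ 12753.02 km.

12753 km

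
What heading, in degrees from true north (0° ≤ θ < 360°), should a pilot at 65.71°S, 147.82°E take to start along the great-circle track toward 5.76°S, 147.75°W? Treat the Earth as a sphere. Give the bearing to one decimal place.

Δλ = -147.75 − 147.82 = -295.57°; wrapped into (−180°, 180°]: 64.43°.
θ = atan2( sin Δλ · cos φ₂ , cos φ₁ · sin φ₂ − sin φ₁ · cos φ₂ · cos Δλ )
  = atan2(0.89750, 0.35013) = 68.688° → normalised to [0°, 360°): 68.688°.

68.7°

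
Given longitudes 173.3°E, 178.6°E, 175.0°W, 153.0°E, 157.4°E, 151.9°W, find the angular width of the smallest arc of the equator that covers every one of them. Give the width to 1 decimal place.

Sort the longitudes: -175.0°, -151.9°, +153.0°, +157.4°, +173.3°, +178.6°.
Eastward gaps between consecutive values (wrapping around): 23.1°, 304.9°, 4.4°, 15.9°, 5.3°, 6.4°.
Largest gap = 304.9° ⇒ minimal covering band is its complement: 360° − 304.9° = 55.1°.
Band runs from +153.0° eastward to -151.9°, crossing the antimeridian.

55.1°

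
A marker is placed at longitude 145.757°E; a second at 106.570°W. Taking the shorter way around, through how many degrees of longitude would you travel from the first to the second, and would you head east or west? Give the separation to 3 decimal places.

107.673° east

Raw difference: -106.570 − 145.757 = -252.327°.
Normalise into (−180°, 180°]: -252.327° + 360° = 107.673°.
Positive ⇒ the second point lies to the east; separation 107.673°.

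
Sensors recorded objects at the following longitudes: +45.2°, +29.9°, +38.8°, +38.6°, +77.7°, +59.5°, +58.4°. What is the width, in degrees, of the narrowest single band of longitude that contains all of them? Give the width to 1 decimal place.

Sort the longitudes: +29.9°, +38.6°, +38.8°, +45.2°, +58.4°, +59.5°, +77.7°.
Eastward gaps between consecutive values (wrapping around): 8.7°, 0.2°, 6.4°, 13.2°, 1.1°, 18.2°, 312.2°.
Largest gap = 312.2° ⇒ minimal covering band is its complement: 360° − 312.2° = 47.8°.
Band runs from +29.9° eastward to +77.7°.

47.8°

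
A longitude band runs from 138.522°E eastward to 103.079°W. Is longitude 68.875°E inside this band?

Band width going east from +138.522° to -103.079°: ((-103.079 − 138.522) mod 360) = 118.399°.
Offset of +68.875° east of the west edge: ((68.875 − 138.522) mod 360) = 290.353°.
290.353° > 118.399° ⇒ outside.

No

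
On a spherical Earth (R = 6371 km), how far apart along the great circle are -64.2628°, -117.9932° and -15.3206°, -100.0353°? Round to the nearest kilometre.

Δλ = -100.0353 − -117.9932 = 17.9579°.
Δφ = -15.3206 − -64.2628 = 48.9422°.
a = sin²(Δφ/2) + cos φ₁ · cos φ₂ · sin²(Δλ/2) = 0.181792.
c = 2·atan2(√a, √(1−a)) = 0.88095 rad → d = 6371·c ≈ 5612.55 km.

5613 km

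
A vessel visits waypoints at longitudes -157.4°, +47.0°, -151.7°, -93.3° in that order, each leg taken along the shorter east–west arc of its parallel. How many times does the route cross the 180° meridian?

2

Leg 1: -157.4° → +47.0°, shortest Δλ = -155.6° (west) — crosses 180°.
Leg 2: +47.0° → -151.7°, shortest Δλ = 161.3° (east) — crosses 180°.
Leg 3: -151.7° → -93.3°, shortest Δλ = 58.4° (east) — does not cross 180°.
Total crossings: 2.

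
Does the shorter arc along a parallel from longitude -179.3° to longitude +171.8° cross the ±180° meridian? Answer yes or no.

Yes

Naïve |171.8 − -179.3| = 351.1° > 180°, so the shorter arc goes the other way round — across 180°.
Signed shortest Δλ = ((171.8 − -179.3 + 180) mod 360) − 180 = -8.9°.
Going west by 8.9° from -179.3° passes through 180° before reaching +171.8°.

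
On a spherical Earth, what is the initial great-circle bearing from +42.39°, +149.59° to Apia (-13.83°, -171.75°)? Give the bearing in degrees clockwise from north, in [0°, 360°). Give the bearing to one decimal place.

Δλ = -171.75 − 149.59 = -321.34°; wrapped into (−180°, 180°]: 38.66°.
θ = atan2( sin Δλ · cos φ₂ , cos φ₁ · sin φ₂ − sin φ₁ · cos φ₂ · cos Δλ )
  = atan2(0.60659, -0.68773) = 138.587° → normalised to [0°, 360°): 138.587°.

138.6°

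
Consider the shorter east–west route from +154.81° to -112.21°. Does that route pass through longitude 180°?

Yes

Naïve |-112.21 − 154.81| = 267.02° > 180°, so the shorter arc goes the other way round — across 180°.
Signed shortest Δλ = ((-112.21 − 154.81 + 180) mod 360) − 180 = 92.98°.
Going east by 92.98° from +154.81° passes through 180° before reaching -112.21°.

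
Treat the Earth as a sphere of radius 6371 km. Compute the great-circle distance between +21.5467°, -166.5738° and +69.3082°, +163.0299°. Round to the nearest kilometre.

Δλ = 163.0299 − -166.5738 = 329.6037°; wrapped into (−180°, 180°]: -30.3963°.
Δφ = 69.3082 − 21.5467 = 47.7615°.
a = sin²(Δφ/2) + cos φ₁ · cos φ₂ · sin²(Δλ/2) = 0.186478.
c = 2·atan2(√a, √(1−a)) = 0.89304 rad → d = 6371·c ≈ 5689.58 km.

5690 km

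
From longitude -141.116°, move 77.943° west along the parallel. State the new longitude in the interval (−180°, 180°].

+140.941°

Start at -141.116°; shift −77.943° → -219.059°.
-219.059° lies outside (−180°, 180°]; add 360° → +140.941°.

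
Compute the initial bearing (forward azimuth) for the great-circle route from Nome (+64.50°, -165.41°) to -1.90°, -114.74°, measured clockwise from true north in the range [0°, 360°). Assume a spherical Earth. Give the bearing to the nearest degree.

Δλ = -114.74 − -165.41 = 50.67°.
θ = atan2( sin Δλ · cos φ₂ , cos φ₁ · sin φ₂ − sin φ₁ · cos φ₂ · cos Δλ )
  = atan2(0.77308, -0.58601) = 127.163° → normalised to [0°, 360°): 127.163°.

127°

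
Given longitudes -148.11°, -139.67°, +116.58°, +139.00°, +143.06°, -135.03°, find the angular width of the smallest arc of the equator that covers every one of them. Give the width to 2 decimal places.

Sort the longitudes: -148.11°, -139.67°, -135.03°, +116.58°, +139.00°, +143.06°.
Eastward gaps between consecutive values (wrapping around): 8.44°, 4.64°, 251.61°, 22.42°, 4.06°, 68.83°.
Largest gap = 251.61° ⇒ minimal covering band is its complement: 360° − 251.61° = 108.39°.
Band runs from +116.58° eastward to -135.03°, crossing the antimeridian.

108.39°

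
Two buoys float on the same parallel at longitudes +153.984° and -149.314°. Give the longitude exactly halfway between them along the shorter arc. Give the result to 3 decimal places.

-177.665°

Signed shortest Δλ from +153.984° to -149.314° is +56.702°.
Midpoint longitude = +153.984° + (+56.702°)/2 = +153.984° + 28.351° = +182.335°.
Normalise into (−180°, 180°]: -177.665°.
(The naïve average (+153.984 + -149.314)/2 = 2.335° is on the wrong side of the globe.)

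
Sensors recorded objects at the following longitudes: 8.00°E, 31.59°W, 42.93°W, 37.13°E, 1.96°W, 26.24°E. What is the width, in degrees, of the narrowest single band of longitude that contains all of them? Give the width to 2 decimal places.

Sort the longitudes: -42.93°, -31.59°, -1.96°, +8.00°, +26.24°, +37.13°.
Eastward gaps between consecutive values (wrapping around): 11.34°, 29.63°, 9.96°, 18.24°, 10.89°, 279.94°.
Largest gap = 279.94° ⇒ minimal covering band is its complement: 360° − 279.94° = 80.06°.
Band runs from -42.93° eastward to +37.13°.

80.06°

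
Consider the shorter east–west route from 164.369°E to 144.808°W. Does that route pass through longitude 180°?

Yes

Naïve |-144.808 − 164.369| = 309.177° > 180°, so the shorter arc goes the other way round — across 180°.
Signed shortest Δλ = ((-144.808 − 164.369 + 180) mod 360) − 180 = 50.823°.
Going east by 50.823° from +164.369° passes through 180° before reaching -144.808°.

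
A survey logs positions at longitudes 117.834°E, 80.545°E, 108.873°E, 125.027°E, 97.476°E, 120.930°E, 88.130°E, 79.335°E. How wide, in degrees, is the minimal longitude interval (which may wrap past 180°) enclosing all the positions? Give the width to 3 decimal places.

45.692°

Sort the longitudes: +79.335°, +80.545°, +88.130°, +97.476°, +108.873°, +117.834°, +120.930°, +125.027°.
Eastward gaps between consecutive values (wrapping around): 1.210°, 7.585°, 9.346°, 11.397°, 8.961°, 3.096°, 4.097°, 314.308°.
Largest gap = 314.308° ⇒ minimal covering band is its complement: 360° − 314.308° = 45.692°.
Band runs from +79.335° eastward to +125.027°.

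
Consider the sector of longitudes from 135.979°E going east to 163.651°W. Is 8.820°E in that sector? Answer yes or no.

Band width going east from +135.979° to -163.651°: ((-163.651 − 135.979) mod 360) = 60.370°.
Offset of +8.820° east of the west edge: ((8.820 − 135.979) mod 360) = 232.841°.
232.841° > 60.370° ⇒ outside.

No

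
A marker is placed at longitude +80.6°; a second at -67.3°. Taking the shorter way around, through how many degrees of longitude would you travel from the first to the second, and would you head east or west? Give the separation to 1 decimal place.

Raw difference: -67.3 − 80.6 = -147.9°.
Normalise into (−180°, 180°]: -147.9° stays -147.9°.
Negative ⇒ the second point lies to the west; separation 147.9°.

147.9° west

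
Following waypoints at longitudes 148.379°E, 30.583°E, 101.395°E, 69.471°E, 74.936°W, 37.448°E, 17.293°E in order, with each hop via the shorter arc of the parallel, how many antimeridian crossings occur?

0

Leg 1: +148.379° → +30.583°, shortest Δλ = -117.796° (west) — does not cross 180°.
Leg 2: +30.583° → +101.395°, shortest Δλ = 70.812° (east) — does not cross 180°.
Leg 3: +101.395° → +69.471°, shortest Δλ = -31.924° (west) — does not cross 180°.
Leg 4: +69.471° → -74.936°, shortest Δλ = -144.407° (west) — does not cross 180°.
Leg 5: -74.936° → +37.448°, shortest Δλ = 112.384° (east) — does not cross 180°.
Leg 6: +37.448° → +17.293°, shortest Δλ = -20.155° (west) — does not cross 180°.
Total crossings: 0.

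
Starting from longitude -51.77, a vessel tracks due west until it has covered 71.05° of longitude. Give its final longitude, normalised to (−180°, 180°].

-122.82°

Start at -51.77°; shift −71.05° → -122.82°.
-122.82° already lies in (−180°, 180°].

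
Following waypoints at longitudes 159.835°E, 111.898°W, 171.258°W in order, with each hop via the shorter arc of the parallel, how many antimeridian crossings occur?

1

Leg 1: +159.835° → -111.898°, shortest Δλ = 88.267° (east) — crosses 180°.
Leg 2: -111.898° → -171.258°, shortest Δλ = -59.36° (west) — does not cross 180°.
Total crossings: 1.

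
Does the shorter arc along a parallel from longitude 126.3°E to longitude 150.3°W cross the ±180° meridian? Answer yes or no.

Naïve |-150.3 − 126.3| = 276.6° > 180°, so the shorter arc goes the other way round — across 180°.
Signed shortest Δλ = ((-150.3 − 126.3 + 180) mod 360) − 180 = 83.4°.
Going east by 83.4° from +126.3° passes through 180° before reaching -150.3°.

Yes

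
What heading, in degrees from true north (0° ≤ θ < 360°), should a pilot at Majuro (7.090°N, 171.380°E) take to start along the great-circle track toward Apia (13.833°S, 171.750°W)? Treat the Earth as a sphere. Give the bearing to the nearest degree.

Δλ = -171.750 − 171.380 = -343.130°; wrapped into (−180°, 180°]: 16.870°.
θ = atan2( sin Δλ · cos φ₂ , cos φ₁ · sin φ₂ − sin φ₁ · cos φ₂ · cos Δλ )
  = atan2(0.28178, -0.35196) = 141.318° → normalised to [0°, 360°): 141.318°.

141°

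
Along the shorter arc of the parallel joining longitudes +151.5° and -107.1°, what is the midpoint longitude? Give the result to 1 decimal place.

Signed shortest Δλ from +151.5° to -107.1° is +101.4°.
Midpoint longitude = +151.5° + (+101.4°)/2 = +151.5° + 50.7° = +202.2°.
Normalise into (−180°, 180°]: -157.8°.
(The naïve average (+151.5 + -107.1)/2 = 22.2° is on the wrong side of the globe.)

-157.8°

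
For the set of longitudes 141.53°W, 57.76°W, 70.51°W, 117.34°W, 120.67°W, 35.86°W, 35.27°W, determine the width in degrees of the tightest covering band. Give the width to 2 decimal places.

106.26°

Sort the longitudes: -141.53°, -120.67°, -117.34°, -70.51°, -57.76°, -35.86°, -35.27°.
Eastward gaps between consecutive values (wrapping around): 20.86°, 3.33°, 46.83°, 12.75°, 21.90°, 0.59°, 253.74°.
Largest gap = 253.74° ⇒ minimal covering band is its complement: 360° − 253.74° = 106.26°.
Band runs from -141.53° eastward to -35.27°.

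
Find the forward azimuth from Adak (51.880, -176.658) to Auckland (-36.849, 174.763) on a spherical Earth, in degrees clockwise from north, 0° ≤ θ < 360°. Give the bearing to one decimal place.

186.9°

Δλ = 174.763 − -176.658 = 351.421°; wrapped into (−180°, 180°]: -8.579°.
θ = atan2( sin Δλ · cos φ₂ , cos φ₁ · sin φ₂ − sin φ₁ · cos φ₂ · cos Δλ )
  = atan2(-0.11937, -0.99271) = -173.143° → normalised to [0°, 360°): 186.857°.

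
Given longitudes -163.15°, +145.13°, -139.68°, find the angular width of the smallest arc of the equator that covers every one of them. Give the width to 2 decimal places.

Sort the longitudes: -163.15°, -139.68°, +145.13°.
Eastward gaps between consecutive values (wrapping around): 23.47°, 284.81°, 51.72°.
Largest gap = 284.81° ⇒ minimal covering band is its complement: 360° − 284.81° = 75.19°.
Band runs from +145.13° eastward to -139.68°, crossing the antimeridian.

75.19°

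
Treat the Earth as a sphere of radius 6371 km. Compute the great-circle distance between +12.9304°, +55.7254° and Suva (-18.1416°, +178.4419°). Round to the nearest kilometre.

13874 km

Δλ = 178.4419 − 55.7254 = 122.7165°.
Δφ = -18.1416 − 12.9304 = -31.0720°.
a = sin²(Δφ/2) + cos φ₁ · cos φ₂ · sin²(Δλ/2) = 0.785132.
c = 2·atan2(√a, √(1−a)) = 2.17762 rad → d = 6371·c ≈ 13873.65 km.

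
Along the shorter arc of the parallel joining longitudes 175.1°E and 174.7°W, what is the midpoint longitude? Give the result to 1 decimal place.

Signed shortest Δλ from +175.1° to -174.7° is +10.2°.
Midpoint longitude = +175.1° + (+10.2°)/2 = +175.1° + 5.1° = +180.2°.
Normalise into (−180°, 180°]: -179.8°.
(The naïve average (+175.1 + -174.7)/2 = 0.2° is on the wrong side of the globe.)

179.8°W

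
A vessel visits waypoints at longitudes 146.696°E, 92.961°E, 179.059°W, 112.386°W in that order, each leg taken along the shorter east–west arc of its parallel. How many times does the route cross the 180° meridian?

1

Leg 1: +146.696° → +92.961°, shortest Δλ = -53.735° (west) — does not cross 180°.
Leg 2: +92.961° → -179.059°, shortest Δλ = 87.98° (east) — crosses 180°.
Leg 3: -179.059° → -112.386°, shortest Δλ = 66.673° (east) — does not cross 180°.
Total crossings: 1.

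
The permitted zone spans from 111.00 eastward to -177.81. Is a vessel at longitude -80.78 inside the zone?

No

Band width going east from +111.00° to -177.81°: ((-177.81 − 111.00) mod 360) = 71.19°.
Offset of -80.78° east of the west edge: ((-80.78 − 111.00) mod 360) = 168.22°.
168.22° > 71.19° ⇒ outside.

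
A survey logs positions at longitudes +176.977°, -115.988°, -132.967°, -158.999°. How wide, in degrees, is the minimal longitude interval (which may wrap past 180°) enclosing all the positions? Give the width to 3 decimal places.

Sort the longitudes: -158.999°, -132.967°, -115.988°, +176.977°.
Eastward gaps between consecutive values (wrapping around): 26.032°, 16.979°, 292.965°, 24.024°.
Largest gap = 292.965° ⇒ minimal covering band is its complement: 360° − 292.965° = 67.035°.
Band runs from +176.977° eastward to -115.988°, crossing the antimeridian.

67.035°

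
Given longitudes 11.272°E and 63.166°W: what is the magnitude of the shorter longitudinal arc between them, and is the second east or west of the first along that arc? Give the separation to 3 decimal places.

74.438° west

Raw difference: -63.166 − 11.272 = -74.438°.
Normalise into (−180°, 180°]: -74.438° stays -74.438°.
Negative ⇒ the second point lies to the west; separation 74.438°.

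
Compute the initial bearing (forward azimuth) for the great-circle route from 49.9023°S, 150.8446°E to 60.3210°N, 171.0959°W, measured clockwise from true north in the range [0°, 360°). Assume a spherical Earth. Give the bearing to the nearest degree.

Δλ = -171.0959 − 150.8446 = -321.9405°; wrapped into (−180°, 180°]: 38.0595°.
θ = atan2( sin Δλ · cos φ₂ , cos φ₁ · sin φ₂ − sin φ₁ · cos φ₂ · cos Δλ )
  = atan2(0.30524, 0.85782) = 19.587° → normalised to [0°, 360°): 19.587°.

20°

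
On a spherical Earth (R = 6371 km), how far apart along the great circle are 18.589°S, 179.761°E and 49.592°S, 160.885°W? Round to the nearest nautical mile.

Δλ = -160.885 − 179.761 = -340.646°; wrapped into (−180°, 180°]: 19.354°.
Δφ = -49.592 − -18.589 = -31.003°.
a = sin²(Δφ/2) + cos φ₁ · cos φ₂ · sin²(Δλ/2) = 0.088790.
c = 2·atan2(√a, √(1−a)) = 0.60515 rad → d = 6371·c ≈ 3855.38 km ≈ 2081.74 nmi.

2082 nmi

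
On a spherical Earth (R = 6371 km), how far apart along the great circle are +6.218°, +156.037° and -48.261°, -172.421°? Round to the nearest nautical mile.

Δλ = -172.421 − 156.037 = -328.458°; wrapped into (−180°, 180°]: 31.542°.
Δφ = -48.261 − 6.218 = -54.479°.
a = sin²(Δφ/2) + cos φ₁ · cos φ₂ · sin²(Δλ/2) = 0.258389.
c = 2·atan2(√a, √(1−a)) = 1.06647 rad → d = 6371·c ≈ 6794.45 km ≈ 3668.71 nmi.

3669 nmi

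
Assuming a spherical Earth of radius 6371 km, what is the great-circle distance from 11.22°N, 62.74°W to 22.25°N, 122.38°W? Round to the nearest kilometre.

6430 km

Δλ = -122.38 − -62.74 = -59.64°.
Δφ = 22.25 − 11.22 = 11.03°.
a = sin²(Δφ/2) + cos φ₁ · cos φ₂ · sin²(Δλ/2) = 0.233734.
c = 2·atan2(√a, √(1−a)) = 1.00921 rad → d = 6371·c ≈ 6429.65 km.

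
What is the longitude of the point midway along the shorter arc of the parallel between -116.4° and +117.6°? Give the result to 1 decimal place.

-179.4°

Signed shortest Δλ from -116.4° to +117.6° is -126.0°.
Midpoint longitude = -116.4° + (-126.0°)/2 = -116.4° − 63.0° = -179.4°.
(The naïve average (-116.4 + +117.6)/2 = 0.6° is on the wrong side of the globe.)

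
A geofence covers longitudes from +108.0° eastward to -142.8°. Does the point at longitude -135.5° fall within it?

Band width going east from +108.0° to -142.8°: ((-142.8 − 108.0) mod 360) = 109.2°.
Offset of -135.5° east of the west edge: ((-135.5 − 108.0) mod 360) = 116.5°.
116.5° > 109.2° ⇒ outside.

No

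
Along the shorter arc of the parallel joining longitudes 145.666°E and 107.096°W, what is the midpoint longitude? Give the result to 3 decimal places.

160.715°W

Signed shortest Δλ from +145.666° to -107.096° is +107.238°.
Midpoint longitude = +145.666° + (+107.238°)/2 = +145.666° + 53.619° = +199.285°.
Normalise into (−180°, 180°]: -160.715°.
(The naïve average (+145.666 + -107.096)/2 = 19.285° is on the wrong side of the globe.)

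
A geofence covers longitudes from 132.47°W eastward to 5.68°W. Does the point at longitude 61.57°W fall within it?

Band width going east from -132.47° to -5.68°: ((-5.68 − -132.47) mod 360) = 126.79°.
Offset of -61.57° east of the west edge: ((-61.57 − -132.47) mod 360) = 70.90°.
70.90° ≤ 126.79° ⇒ inside.

Yes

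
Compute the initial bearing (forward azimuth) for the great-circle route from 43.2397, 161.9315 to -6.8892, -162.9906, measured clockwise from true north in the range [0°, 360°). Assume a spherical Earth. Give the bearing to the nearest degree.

138°

Δλ = -162.9906 − 161.9315 = -324.9221°; wrapped into (−180°, 180°]: 35.0779°.
θ = atan2( sin Δλ · cos φ₂ , cos φ₁ · sin φ₂ − sin φ₁ · cos φ₂ · cos Δλ )
  = atan2(0.57054, -0.64396) = 138.460° → normalised to [0°, 360°): 138.460°.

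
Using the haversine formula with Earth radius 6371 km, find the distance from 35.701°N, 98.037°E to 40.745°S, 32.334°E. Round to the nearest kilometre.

Δλ = 32.334 − 98.037 = -65.703°.
Δφ = -40.745 − 35.701 = -76.446°.
a = sin²(Δφ/2) + cos φ₁ · cos φ₂ · sin²(Δλ/2) = 0.563865.
c = 2·atan2(√a, √(1−a)) = 1.69888 rad → d = 6371·c ≈ 10823.54 km.

10824 km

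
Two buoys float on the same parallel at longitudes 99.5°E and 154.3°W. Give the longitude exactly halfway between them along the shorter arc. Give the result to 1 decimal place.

Signed shortest Δλ from +99.5° to -154.3° is +106.2°.
Midpoint longitude = +99.5° + (+106.2°)/2 = +99.5° + 53.1° = +152.6°.
(The naïve average (+99.5 + -154.3)/2 = -27.4° is on the wrong side of the globe.)

152.6°E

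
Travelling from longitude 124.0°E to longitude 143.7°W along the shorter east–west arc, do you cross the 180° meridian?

Yes

Naïve |-143.7 − 124.0| = 267.7° > 180°, so the shorter arc goes the other way round — across 180°.
Signed shortest Δλ = ((-143.7 − 124.0 + 180) mod 360) − 180 = 92.3°.
Going east by 92.3° from +124.0° passes through 180° before reaching -143.7°.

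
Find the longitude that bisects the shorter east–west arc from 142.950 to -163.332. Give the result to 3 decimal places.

Signed shortest Δλ from +142.950° to -163.332° is +53.718°.
Midpoint longitude = +142.950° + (+53.718°)/2 = +142.950° + 26.859° = +169.809°.
(The naïve average (+142.950 + -163.332)/2 = -10.191° is on the wrong side of the globe.)

+169.809°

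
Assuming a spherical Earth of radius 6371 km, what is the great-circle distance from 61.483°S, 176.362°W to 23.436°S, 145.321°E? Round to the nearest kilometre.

Δλ = 145.321 − -176.362 = 321.683°; wrapped into (−180°, 180°]: -38.317°.
Δφ = -23.436 − -61.483 = 38.047°.
a = sin²(Δφ/2) + cos φ₁ · cos φ₂ · sin²(Δλ/2) = 0.153425.
c = 2·atan2(√a, √(1−a)) = 0.80495 rad → d = 6371·c ≈ 5128.32 km.

5128 km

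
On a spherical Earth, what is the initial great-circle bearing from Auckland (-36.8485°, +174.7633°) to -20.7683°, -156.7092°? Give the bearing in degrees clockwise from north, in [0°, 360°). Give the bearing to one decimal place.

64.9°

Δλ = -156.7092 − 174.7633 = -331.4725°; wrapped into (−180°, 180°]: 28.5275°.
θ = atan2( sin Δλ · cos φ₂ , cos φ₁ · sin φ₂ − sin φ₁ · cos φ₂ · cos Δλ )
  = atan2(0.44655, 0.20890) = 64.929° → normalised to [0°, 360°): 64.929°.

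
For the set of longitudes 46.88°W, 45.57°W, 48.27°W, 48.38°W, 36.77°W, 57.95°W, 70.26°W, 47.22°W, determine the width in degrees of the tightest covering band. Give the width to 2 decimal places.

33.49°

Sort the longitudes: -70.26°, -57.95°, -48.38°, -48.27°, -47.22°, -46.88°, -45.57°, -36.77°.
Eastward gaps between consecutive values (wrapping around): 12.31°, 9.57°, 0.11°, 1.05°, 0.34°, 1.31°, 8.80°, 326.51°.
Largest gap = 326.51° ⇒ minimal covering band is its complement: 360° − 326.51° = 33.49°.
Band runs from -70.26° eastward to -36.77°.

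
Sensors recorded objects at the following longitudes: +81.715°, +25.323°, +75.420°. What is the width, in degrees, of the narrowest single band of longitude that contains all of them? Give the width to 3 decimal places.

56.392°

Sort the longitudes: +25.323°, +75.420°, +81.715°.
Eastward gaps between consecutive values (wrapping around): 50.097°, 6.295°, 303.608°.
Largest gap = 303.608° ⇒ minimal covering band is its complement: 360° − 303.608° = 56.392°.
Band runs from +25.323° eastward to +81.715°.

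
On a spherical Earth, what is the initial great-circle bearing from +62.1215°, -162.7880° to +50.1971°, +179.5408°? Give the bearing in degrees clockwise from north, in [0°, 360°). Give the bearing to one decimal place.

Δλ = 179.5408 − -162.7880 = 342.3288°; wrapped into (−180°, 180°]: -17.6712°.
θ = atan2( sin Δλ · cos φ₂ , cos φ₁ · sin φ₂ − sin φ₁ · cos φ₂ · cos Δλ )
  = atan2(-0.19432, -0.17992) = -132.797° → normalised to [0°, 360°): 227.203°.

227.2°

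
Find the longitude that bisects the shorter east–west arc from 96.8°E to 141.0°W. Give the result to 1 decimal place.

157.9°E

Signed shortest Δλ from +96.8° to -141.0° is +122.2°.
Midpoint longitude = +96.8° + (+122.2°)/2 = +96.8° + 61.1° = +157.9°.
(The naïve average (+96.8 + -141.0)/2 = -22.1° is on the wrong side of the globe.)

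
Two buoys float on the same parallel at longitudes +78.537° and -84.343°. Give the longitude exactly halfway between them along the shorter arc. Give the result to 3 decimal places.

-2.903°

Signed shortest Δλ from +78.537° to -84.343° is -162.880°.
Midpoint longitude = +78.537° + (-162.880°)/2 = +78.537° − 81.440° = -2.903°.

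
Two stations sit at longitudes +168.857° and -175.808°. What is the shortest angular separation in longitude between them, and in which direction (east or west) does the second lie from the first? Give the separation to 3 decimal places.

15.335° east

Raw difference: -175.808 − 168.857 = -344.665°.
Normalise into (−180°, 180°]: -344.665° + 360° = 15.335°.
Positive ⇒ the second point lies to the east; separation 15.335°.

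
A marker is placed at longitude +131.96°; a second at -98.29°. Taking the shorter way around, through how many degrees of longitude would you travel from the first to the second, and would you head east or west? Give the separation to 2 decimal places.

129.75° east

Raw difference: -98.29 − 131.96 = -230.25°.
Normalise into (−180°, 180°]: -230.25° + 360° = 129.75°.
Positive ⇒ the second point lies to the east; separation 129.75°.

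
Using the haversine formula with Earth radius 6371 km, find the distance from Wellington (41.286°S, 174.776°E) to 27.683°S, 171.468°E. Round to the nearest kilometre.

Δλ = 171.468 − 174.776 = -3.308°.
Δφ = -27.683 − -41.286 = 13.603°.
a = sin²(Δφ/2) + cos φ₁ · cos φ₂ · sin²(Δλ/2) = 0.014580.
c = 2·atan2(√a, √(1−a)) = 0.24209 rad → d = 6371·c ≈ 1542.33 km.

1542 km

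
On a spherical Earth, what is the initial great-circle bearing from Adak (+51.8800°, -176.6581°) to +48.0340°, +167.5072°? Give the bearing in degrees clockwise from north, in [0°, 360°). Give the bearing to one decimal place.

255.5°

Δλ = 167.5072 − -176.6581 = 344.1653°; wrapped into (−180°, 180°]: -15.8347°.
θ = atan2( sin Δλ · cos φ₂ , cos φ₁ · sin φ₂ − sin φ₁ · cos φ₂ · cos Δλ )
  = atan2(-0.18246, -0.04711) = -104.478° → normalised to [0°, 360°): 255.522°.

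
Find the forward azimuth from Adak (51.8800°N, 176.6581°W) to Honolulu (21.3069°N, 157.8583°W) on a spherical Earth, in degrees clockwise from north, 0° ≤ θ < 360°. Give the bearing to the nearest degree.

147°

Δλ = -157.8583 − -176.6581 = 18.7998°.
θ = atan2( sin Δλ · cos φ₂ , cos φ₁ · sin φ₂ − sin φ₁ · cos φ₂ · cos Δλ )
  = atan2(0.30023, -0.46953) = 147.404° → normalised to [0°, 360°): 147.404°.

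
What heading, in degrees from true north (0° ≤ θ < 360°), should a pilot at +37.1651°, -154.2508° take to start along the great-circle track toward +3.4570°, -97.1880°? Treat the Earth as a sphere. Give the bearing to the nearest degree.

Δλ = -97.1880 − -154.2508 = 57.0628°.
θ = atan2( sin Δλ · cos φ₂ , cos φ₁ · sin φ₂ − sin φ₁ · cos φ₂ · cos Δλ )
  = atan2(0.83774, -0.27982) = 108.470° → normalised to [0°, 360°): 108.470°.

108°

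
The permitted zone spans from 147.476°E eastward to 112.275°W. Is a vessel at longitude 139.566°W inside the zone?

Yes

Band width going east from +147.476° to -112.275°: ((-112.275 − 147.476) mod 360) = 100.249°.
Offset of -139.566° east of the west edge: ((-139.566 − 147.476) mod 360) = 72.958°.
72.958° ≤ 100.249° ⇒ inside.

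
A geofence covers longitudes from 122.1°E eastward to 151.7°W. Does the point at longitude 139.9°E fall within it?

Band width going east from +122.1° to -151.7°: ((-151.7 − 122.1) mod 360) = 86.2°.
Offset of +139.9° east of the west edge: ((139.9 − 122.1) mod 360) = 17.8°.
17.8° ≤ 86.2° ⇒ inside.

Yes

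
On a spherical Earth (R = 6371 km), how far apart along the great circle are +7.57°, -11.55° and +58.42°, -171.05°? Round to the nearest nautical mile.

6722 nmi

Δλ = -171.05 − -11.55 = -159.50°.
Δφ = 58.42 − 7.57 = 50.85°.
a = sin²(Δφ/2) + cos φ₁ · cos φ₂ · sin²(Δλ/2) = 0.687011.
c = 2·atan2(√a, √(1−a)) = 1.95414 rad → d = 6371·c ≈ 12449.81 km ≈ 6722.36 nmi.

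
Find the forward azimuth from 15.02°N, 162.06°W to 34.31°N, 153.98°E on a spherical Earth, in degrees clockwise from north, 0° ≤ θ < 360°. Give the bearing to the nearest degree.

Δλ = 153.98 − -162.06 = 316.04°; wrapped into (−180°, 180°]: -43.96°.
θ = atan2( sin Δλ · cos φ₂ , cos φ₁ · sin φ₂ − sin φ₁ · cos φ₂ · cos Δλ )
  = atan2(-0.57337, 0.39032) = -55.755° → normalised to [0°, 360°): 304.245°.

304°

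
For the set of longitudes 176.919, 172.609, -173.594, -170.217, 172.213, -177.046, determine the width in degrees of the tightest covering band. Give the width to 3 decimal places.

Sort the longitudes: -177.046°, -173.594°, -170.217°, +172.213°, +172.609°, +176.919°.
Eastward gaps between consecutive values (wrapping around): 3.452°, 3.377°, 342.430°, 0.396°, 4.310°, 6.035°.
Largest gap = 342.430° ⇒ minimal covering band is its complement: 360° − 342.430° = 17.570°.
Band runs from +172.213° eastward to -170.217°, crossing the antimeridian.

17.570°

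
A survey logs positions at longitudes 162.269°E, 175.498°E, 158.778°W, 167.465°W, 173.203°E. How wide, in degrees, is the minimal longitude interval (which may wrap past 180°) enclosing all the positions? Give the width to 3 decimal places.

Sort the longitudes: -167.465°, -158.778°, +162.269°, +173.203°, +175.498°.
Eastward gaps between consecutive values (wrapping around): 8.687°, 321.047°, 10.934°, 2.295°, 17.037°.
Largest gap = 321.047° ⇒ minimal covering band is its complement: 360° − 321.047° = 38.953°.
Band runs from +162.269° eastward to -158.778°, crossing the antimeridian.

38.953°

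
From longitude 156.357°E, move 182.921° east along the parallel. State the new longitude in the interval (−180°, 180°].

20.722°W

Start at +156.357°; shift +182.921° → +339.278°.
+339.278° lies outside (−180°, 180°]; subtract 360° → -20.722°.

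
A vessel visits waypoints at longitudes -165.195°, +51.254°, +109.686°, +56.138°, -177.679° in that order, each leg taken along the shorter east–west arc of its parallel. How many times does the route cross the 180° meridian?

2

Leg 1: -165.195° → +51.254°, shortest Δλ = -143.551° (west) — crosses 180°.
Leg 2: +51.254° → +109.686°, shortest Δλ = 58.432° (east) — does not cross 180°.
Leg 3: +109.686° → +56.138°, shortest Δλ = -53.548° (west) — does not cross 180°.
Leg 4: +56.138° → -177.679°, shortest Δλ = 126.183° (east) — crosses 180°.
Total crossings: 2.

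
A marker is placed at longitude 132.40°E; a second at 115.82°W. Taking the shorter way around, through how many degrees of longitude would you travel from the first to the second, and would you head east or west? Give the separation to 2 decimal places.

Raw difference: -115.82 − 132.40 = -248.22°.
Normalise into (−180°, 180°]: -248.22° + 360° = 111.78°.
Positive ⇒ the second point lies to the east; separation 111.78°.

111.78° east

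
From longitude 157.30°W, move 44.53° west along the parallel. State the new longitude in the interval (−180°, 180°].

Start at -157.30°; shift −44.53° → -201.83°.
-201.83° lies outside (−180°, 180°]; add 360° → +158.17°.

158.17°E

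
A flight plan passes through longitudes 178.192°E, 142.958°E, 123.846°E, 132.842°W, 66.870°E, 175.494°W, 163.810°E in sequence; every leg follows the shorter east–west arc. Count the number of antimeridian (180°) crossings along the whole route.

4

Leg 1: +178.192° → +142.958°, shortest Δλ = -35.234° (west) — does not cross 180°.
Leg 2: +142.958° → +123.846°, shortest Δλ = -19.112° (west) — does not cross 180°.
Leg 3: +123.846° → -132.842°, shortest Δλ = 103.312° (east) — crosses 180°.
Leg 4: -132.842° → +66.870°, shortest Δλ = -160.288° (west) — crosses 180°.
Leg 5: +66.870° → -175.494°, shortest Δλ = 117.636° (east) — crosses 180°.
Leg 6: -175.494° → +163.810°, shortest Δλ = -20.696° (west) — crosses 180°.
Total crossings: 4.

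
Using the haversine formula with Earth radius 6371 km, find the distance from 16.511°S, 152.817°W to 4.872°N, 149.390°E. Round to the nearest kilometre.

6781 km

Δλ = 149.390 − -152.817 = 302.207°; wrapped into (−180°, 180°]: -57.793°.
Δφ = 4.872 − -16.511 = 21.383°.
a = sin²(Δφ/2) + cos φ₁ · cos φ₂ · sin²(Δλ/2) = 0.257491.
c = 2·atan2(√a, √(1−a)) = 1.06441 rad → d = 6371·c ≈ 6781.37 km.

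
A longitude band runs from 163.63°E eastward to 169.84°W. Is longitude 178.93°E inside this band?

Yes

Band width going east from +163.63° to -169.84°: ((-169.84 − 163.63) mod 360) = 26.53°.
Offset of +178.93° east of the west edge: ((178.93 − 163.63) mod 360) = 15.30°.
15.30° ≤ 26.53° ⇒ inside.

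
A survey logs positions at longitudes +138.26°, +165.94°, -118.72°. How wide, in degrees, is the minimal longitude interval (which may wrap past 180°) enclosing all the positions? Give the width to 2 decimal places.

Sort the longitudes: -118.72°, +138.26°, +165.94°.
Eastward gaps between consecutive values (wrapping around): 256.98°, 27.68°, 75.34°.
Largest gap = 256.98° ⇒ minimal covering band is its complement: 360° − 256.98° = 103.02°.
Band runs from +138.26° eastward to -118.72°, crossing the antimeridian.

103.02°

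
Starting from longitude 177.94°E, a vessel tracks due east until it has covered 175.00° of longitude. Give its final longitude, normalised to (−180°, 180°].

7.06°W

Start at +177.94°; shift +175.00° → +352.94°.
+352.94° lies outside (−180°, 180°]; subtract 360° → -7.06°.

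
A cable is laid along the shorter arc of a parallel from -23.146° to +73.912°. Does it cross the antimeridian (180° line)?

No

Signed shortest Δλ = ((73.912 − -23.146 + 180) mod 360) − 180 = 97.058°.
Going east by 97.058° from -23.146° reaches +73.912° without touching 180°.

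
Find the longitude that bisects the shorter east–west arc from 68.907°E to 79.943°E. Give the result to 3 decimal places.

Signed shortest Δλ from +68.907° to +79.943° is +11.036°.
Midpoint longitude = +68.907° + (+11.036°)/2 = +68.907° + 5.518° = +74.425°.

74.425°E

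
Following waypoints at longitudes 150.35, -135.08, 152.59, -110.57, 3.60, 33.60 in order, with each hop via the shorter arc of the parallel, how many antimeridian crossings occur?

3

Leg 1: +150.35° → -135.08°, shortest Δλ = 74.57° (east) — crosses 180°.
Leg 2: -135.08° → +152.59°, shortest Δλ = -72.33° (west) — crosses 180°.
Leg 3: +152.59° → -110.57°, shortest Δλ = 96.84° (east) — crosses 180°.
Leg 4: -110.57° → +3.60°, shortest Δλ = 114.17° (east) — does not cross 180°.
Leg 5: +3.60° → +33.60°, shortest Δλ = 30.0° (east) — does not cross 180°.
Total crossings: 3.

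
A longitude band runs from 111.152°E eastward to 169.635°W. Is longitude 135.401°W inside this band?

No

Band width going east from +111.152° to -169.635°: ((-169.635 − 111.152) mod 360) = 79.213°.
Offset of -135.401° east of the west edge: ((-135.401 − 111.152) mod 360) = 113.447°.
113.447° > 79.213° ⇒ outside.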